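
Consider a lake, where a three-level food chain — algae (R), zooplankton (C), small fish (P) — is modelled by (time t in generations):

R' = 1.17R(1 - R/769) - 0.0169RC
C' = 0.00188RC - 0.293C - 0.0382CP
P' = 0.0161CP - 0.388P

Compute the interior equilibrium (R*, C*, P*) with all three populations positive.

From dP/dt = 0: 0.0161C* = 0.388, so C* = 24.1.
From dR/dt = 0: 1.17(1 - R*/769) = 0.0169·24.1, giving R* = 769·(1 - 0.348) = 501.
From dC/dt = 0: 0.00188·501 - 0.293 = 0.0382P*, so P* = 0.649/0.0382 = 17.

R* ≈ 501, C* ≈ 24.1, P* ≈ 17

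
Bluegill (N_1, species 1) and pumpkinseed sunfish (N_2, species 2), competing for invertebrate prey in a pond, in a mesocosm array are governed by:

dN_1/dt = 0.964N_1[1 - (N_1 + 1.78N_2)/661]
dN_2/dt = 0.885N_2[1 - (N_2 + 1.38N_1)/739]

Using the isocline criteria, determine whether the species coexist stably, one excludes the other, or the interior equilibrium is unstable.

unstable coexistence (outcome depends on initial conditions)

Compare the nullcline intercepts: K1/α12 = 661/1.78 = 371 < K2 = 739; K2/α21 = 739/1.38 = 536 < K1 = 661.
Since both are reversed, neither can invade when rare; the interior point is a saddle.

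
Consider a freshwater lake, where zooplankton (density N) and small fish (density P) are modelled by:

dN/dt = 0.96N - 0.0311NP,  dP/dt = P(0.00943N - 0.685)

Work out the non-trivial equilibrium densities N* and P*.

N* ≈ 72.6, P* ≈ 30.9

Set dP/dt = 0 with P > 0: 0.00943N - 0.685 = 0, so N* = 0.685/0.00943 = 72.6.
Set dN/dt = 0 with N > 0: 0.96 - 0.0311P = 0, so P* = 0.96/0.0311 = 30.9.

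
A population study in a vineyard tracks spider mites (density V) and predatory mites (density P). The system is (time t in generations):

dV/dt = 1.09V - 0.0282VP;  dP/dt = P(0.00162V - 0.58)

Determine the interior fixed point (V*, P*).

V* ≈ 358, P* ≈ 38.7

Set dP/dt = 0 with P > 0: 0.00162V - 0.58 = 0, so V* = 0.58/0.00162 = 358.
Set dV/dt = 0 with V > 0: 1.09 - 0.0282P = 0, so P* = 1.09/0.0282 = 38.7.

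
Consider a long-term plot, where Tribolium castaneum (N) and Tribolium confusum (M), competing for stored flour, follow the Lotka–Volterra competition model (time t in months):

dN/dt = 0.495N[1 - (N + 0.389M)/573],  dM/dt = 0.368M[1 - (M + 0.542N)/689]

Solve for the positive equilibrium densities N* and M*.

Setting both brackets to zero gives the nullclines N + 0.389M = 573 and 0.542N + M = 689.
Substituting M = 689 - 0.542N into the first: N(1 - 0.389·0.542) = 573 - 0.389·689.
So N* = 305/0.789 = 386, and then M* = 689 - 0.542·386 = 480.

N* ≈ 386, M* ≈ 480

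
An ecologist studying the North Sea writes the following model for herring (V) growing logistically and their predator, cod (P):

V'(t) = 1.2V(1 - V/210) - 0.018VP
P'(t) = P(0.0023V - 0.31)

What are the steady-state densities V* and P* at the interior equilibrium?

V* ≈ 135, P* ≈ 23.9

From dP/dt = 0 with P > 0: 0.0023V* = 0.31, so V* = 135.
Substitute into dV/dt = 0: 1.2(1 - 135/210) = 0.018P*.
The bracket is 0.358, giving P* = 0.43/0.018 = 23.9.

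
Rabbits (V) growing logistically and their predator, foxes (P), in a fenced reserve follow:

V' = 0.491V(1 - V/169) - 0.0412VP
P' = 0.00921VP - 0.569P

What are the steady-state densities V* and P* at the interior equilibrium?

From dP/dt = 0 with P > 0: 0.00921V* = 0.569, so V* = 61.8.
Substitute into dV/dt = 0: 0.491(1 - 61.8/169) = 0.0412P*.
The bracket is 0.634, giving P* = 0.312/0.0412 = 7.56.

V* ≈ 61.8, P* ≈ 7.56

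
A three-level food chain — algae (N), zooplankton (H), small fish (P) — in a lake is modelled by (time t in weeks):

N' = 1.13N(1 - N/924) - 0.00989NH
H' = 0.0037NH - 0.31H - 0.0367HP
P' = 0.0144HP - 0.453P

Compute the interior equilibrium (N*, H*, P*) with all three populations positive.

From dP/dt = 0: 0.0144H* = 0.453, so H* = 31.5.
From dN/dt = 0: 1.13(1 - N*/924) = 0.00989·31.5, giving N* = 924·(1 - 0.275) = 670.
From dH/dt = 0: 0.0037·670 - 0.31 = 0.0367P*, so P* = 2.17/0.0367 = 59.1.

N* ≈ 670, H* ≈ 31.5, P* ≈ 59.1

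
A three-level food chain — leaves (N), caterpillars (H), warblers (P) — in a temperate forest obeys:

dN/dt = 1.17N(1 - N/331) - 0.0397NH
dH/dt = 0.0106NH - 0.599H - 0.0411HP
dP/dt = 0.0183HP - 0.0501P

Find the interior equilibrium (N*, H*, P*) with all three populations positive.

From dP/dt = 0: 0.0183H* = 0.0501, so H* = 2.74.
From dN/dt = 0: 1.17(1 - N*/331) = 0.0397·2.74, giving N* = 331·(1 - 0.0929) = 300.
From dH/dt = 0: 0.0106·300 - 0.599 = 0.0411P*, so P* = 2.58/0.0411 = 62.9.

N* ≈ 300, H* ≈ 2.74, P* ≈ 62.9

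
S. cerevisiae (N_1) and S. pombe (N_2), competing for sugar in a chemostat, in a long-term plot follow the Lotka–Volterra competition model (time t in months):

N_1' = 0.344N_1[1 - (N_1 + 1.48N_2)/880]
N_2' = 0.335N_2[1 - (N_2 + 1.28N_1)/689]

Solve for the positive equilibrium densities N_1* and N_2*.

N_1* ≈ 156, N_2* ≈ 489

Setting both brackets to zero gives the nullclines N_1 + 1.48N_2 = 880 and 1.28N_1 + N_2 = 689.
Substituting N_2 = 689 - 1.28N_1 into the first: N_1(1 - 1.48·1.28) = 880 - 1.48·689.
So N_1* = -140/-0.894 = 156, and then N_2* = 689 - 1.28·156 = 489.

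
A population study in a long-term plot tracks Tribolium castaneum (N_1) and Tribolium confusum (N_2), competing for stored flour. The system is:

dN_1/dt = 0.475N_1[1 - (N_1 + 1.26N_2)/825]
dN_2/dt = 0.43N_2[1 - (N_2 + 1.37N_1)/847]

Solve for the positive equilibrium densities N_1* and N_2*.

Setting both brackets to zero gives the nullclines N_1 + 1.26N_2 = 825 and 1.37N_1 + N_2 = 847.
Substituting N_2 = 847 - 1.37N_1 into the first: N_1(1 - 1.26·1.37) = 825 - 1.26·847.
So N_1* = -242/-0.726 = 334, and then N_2* = 847 - 1.37·334 = 390.

N_1* ≈ 334, N_2* ≈ 390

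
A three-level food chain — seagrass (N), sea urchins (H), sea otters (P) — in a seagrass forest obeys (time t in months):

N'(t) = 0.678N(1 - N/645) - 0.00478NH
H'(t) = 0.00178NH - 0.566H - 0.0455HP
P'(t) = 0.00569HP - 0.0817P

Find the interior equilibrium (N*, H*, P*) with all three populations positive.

From dP/dt = 0: 0.00569H* = 0.0817, so H* = 14.4.
From dN/dt = 0: 0.678(1 - N*/645) = 0.00478·14.4, giving N* = 645·(1 - 0.101) = 580.
From dH/dt = 0: 0.00178·580 - 0.566 = 0.0455P*, so P* = 0.466/0.0455 = 10.2.

N* ≈ 580, H* ≈ 14.4, P* ≈ 10.2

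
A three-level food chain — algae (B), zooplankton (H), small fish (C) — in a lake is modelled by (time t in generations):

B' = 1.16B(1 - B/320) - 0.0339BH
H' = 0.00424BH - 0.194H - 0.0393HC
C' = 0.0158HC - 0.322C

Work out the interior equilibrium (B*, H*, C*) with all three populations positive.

B* ≈ 129, H* ≈ 20.4, C* ≈ 9.03

From dC/dt = 0: 0.0158H* = 0.322, so H* = 20.4.
From dB/dt = 0: 1.16(1 - B*/320) = 0.0339·20.4, giving B* = 320·(1 - 0.596) = 129.
From dH/dt = 0: 0.00424·129 - 0.194 = 0.0393C*, so C* = 0.355/0.0393 = 9.03.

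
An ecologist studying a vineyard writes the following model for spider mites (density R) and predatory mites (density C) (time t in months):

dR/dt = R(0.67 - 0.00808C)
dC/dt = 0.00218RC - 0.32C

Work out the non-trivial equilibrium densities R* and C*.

R* ≈ 147, C* ≈ 82.9

Set dC/dt = 0 with C > 0: 0.00218R - 0.32 = 0, so R* = 0.32/0.00218 = 147.
Set dR/dt = 0 with R > 0: 0.67 - 0.00808C = 0, so C* = 0.67/0.00808 = 82.9.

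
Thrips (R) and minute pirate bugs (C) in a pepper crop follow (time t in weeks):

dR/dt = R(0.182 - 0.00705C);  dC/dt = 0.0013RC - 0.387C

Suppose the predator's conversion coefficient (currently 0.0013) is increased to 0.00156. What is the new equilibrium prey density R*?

R* ≈ 248

At the interior fixed point, setting dC/dt = 0 with C > 0 fixes R* = (predator death rate)/(RC coefficient) — independent of the other coefficients.
With the change, R* = 0.387/0.00156 = 248; it falls from 298.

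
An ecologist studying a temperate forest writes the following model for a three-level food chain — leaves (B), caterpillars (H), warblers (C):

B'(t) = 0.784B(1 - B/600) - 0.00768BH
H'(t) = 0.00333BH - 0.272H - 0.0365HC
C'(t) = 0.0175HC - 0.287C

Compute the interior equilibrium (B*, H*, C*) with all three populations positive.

From dC/dt = 0: 0.0175H* = 0.287, so H* = 16.4.
From dB/dt = 0: 0.784(1 - B*/600) = 0.00768·16.4, giving B* = 600·(1 - 0.161) = 504.
From dH/dt = 0: 0.00333·504 - 0.272 = 0.0365C*, so C* = 1.41/0.0365 = 38.5.

B* ≈ 504, H* ≈ 16.4, C* ≈ 38.5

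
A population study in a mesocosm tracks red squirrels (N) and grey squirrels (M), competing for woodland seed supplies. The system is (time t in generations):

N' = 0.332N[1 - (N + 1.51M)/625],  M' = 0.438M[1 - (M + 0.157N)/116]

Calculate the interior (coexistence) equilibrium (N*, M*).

N* ≈ 590, M* ≈ 23.4

Setting both brackets to zero gives the nullclines N + 1.51M = 625 and 0.157N + M = 116.
Substituting M = 116 - 0.157N into the first: N(1 - 1.51·0.157) = 625 - 1.51·116.
So N* = 450/0.763 = 590, and then M* = 116 - 0.157·590 = 23.4.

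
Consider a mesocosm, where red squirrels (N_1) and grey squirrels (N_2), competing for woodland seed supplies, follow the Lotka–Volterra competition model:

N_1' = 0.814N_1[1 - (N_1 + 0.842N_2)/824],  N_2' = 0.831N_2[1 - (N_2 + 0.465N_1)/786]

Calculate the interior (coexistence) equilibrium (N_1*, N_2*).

Setting both brackets to zero gives the nullclines N_1 + 0.842N_2 = 824 and 0.465N_1 + N_2 = 786.
Substituting N_2 = 786 - 0.465N_1 into the first: N_1(1 - 0.842·0.465) = 824 - 0.842·786.
So N_1* = 162/0.608 = 267, and then N_2* = 786 - 0.465·267 = 662.

N_1* ≈ 267, N_2* ≈ 662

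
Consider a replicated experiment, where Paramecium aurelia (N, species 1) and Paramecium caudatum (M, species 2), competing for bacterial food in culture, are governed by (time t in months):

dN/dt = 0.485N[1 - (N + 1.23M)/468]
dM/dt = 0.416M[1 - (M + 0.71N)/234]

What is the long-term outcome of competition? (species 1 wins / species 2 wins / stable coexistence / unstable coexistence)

Compare the nullcline intercepts: K1/α12 = 468/1.23 = 380 > K2 = 234; K2/α21 = 234/0.71 = 330 < K1 = 468.
Since the inequalities point opposite ways, species 1 can invade but species 2 cannot.

species 1 excludes species 2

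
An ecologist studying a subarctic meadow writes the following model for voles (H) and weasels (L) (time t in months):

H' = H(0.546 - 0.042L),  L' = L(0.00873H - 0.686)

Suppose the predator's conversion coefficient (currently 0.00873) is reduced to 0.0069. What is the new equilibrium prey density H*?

H* ≈ 99.4

At the interior fixed point, setting dL/dt = 0 with L > 0 fixes H* = (predator death rate)/(HL coefficient) — independent of the other coefficients.
With the change, H* = 0.686/0.0069 = 99.4; it rises from 78.6.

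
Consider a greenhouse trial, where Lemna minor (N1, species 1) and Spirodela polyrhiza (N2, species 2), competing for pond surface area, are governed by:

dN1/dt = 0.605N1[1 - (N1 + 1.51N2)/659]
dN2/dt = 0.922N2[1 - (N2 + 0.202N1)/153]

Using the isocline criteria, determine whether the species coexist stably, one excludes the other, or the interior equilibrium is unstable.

Compare the nullcline intercepts: K1/α12 = 659/1.51 = 436 > K2 = 153; K2/α21 = 153/0.202 = 757 > K1 = 659.
Since both inequalities hold, each species can invade when rare, so the interior equilibrium is stable.

stable coexistence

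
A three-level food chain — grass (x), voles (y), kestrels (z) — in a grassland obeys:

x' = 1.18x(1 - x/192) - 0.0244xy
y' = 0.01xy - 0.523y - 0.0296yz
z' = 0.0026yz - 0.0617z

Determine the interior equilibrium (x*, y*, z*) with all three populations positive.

From dz/dt = 0: 0.0026y* = 0.0617, so y* = 23.7.
From dx/dt = 0: 1.18(1 - x*/192) = 0.0244·23.7, giving x* = 192·(1 - 0.491) = 97.8.
From dy/dt = 0: 0.01·97.8 - 0.523 = 0.0296z*, so z* = 0.455/0.0296 = 15.4.

x* ≈ 97.8, y* ≈ 23.7, z* ≈ 15.4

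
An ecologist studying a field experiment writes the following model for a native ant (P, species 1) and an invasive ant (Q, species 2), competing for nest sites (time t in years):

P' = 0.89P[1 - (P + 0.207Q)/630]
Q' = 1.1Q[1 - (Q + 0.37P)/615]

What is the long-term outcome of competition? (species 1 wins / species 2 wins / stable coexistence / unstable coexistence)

Compare the nullcline intercepts: K1/α12 = 630/0.207 = 3040 > K2 = 615; K2/α21 = 615/0.37 = 1660 > K1 = 630.
Since both inequalities hold, each species can invade when rare, so the interior equilibrium is stable.

stable coexistence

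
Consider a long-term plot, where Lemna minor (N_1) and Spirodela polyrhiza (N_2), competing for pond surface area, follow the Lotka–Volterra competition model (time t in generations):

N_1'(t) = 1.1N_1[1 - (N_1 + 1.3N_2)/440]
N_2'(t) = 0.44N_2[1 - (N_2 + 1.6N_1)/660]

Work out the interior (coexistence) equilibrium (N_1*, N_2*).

Setting both brackets to zero gives the nullclines N_1 + 1.3N_2 = 440 and 1.6N_1 + N_2 = 660.
Substituting N_2 = 660 - 1.6N_1 into the first: N_1(1 - 1.3·1.6) = 440 - 1.3·660.
So N_1* = -418/-1.08 = 387, and then N_2* = 660 - 1.6·387 = 40.7.

N_1* ≈ 387, N_2* ≈ 40.7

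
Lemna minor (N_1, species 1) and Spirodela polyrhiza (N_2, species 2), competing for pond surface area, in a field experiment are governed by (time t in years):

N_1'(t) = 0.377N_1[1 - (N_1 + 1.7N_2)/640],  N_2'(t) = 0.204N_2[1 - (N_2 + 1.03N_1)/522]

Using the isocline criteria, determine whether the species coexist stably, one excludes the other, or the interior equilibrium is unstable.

unstable coexistence (outcome depends on initial conditions)

Compare the nullcline intercepts: K1/α12 = 640/1.7 = 376 < K2 = 522; K2/α21 = 522/1.03 = 507 < K1 = 640.
Since both are reversed, neither can invade when rare; the interior point is a saddle.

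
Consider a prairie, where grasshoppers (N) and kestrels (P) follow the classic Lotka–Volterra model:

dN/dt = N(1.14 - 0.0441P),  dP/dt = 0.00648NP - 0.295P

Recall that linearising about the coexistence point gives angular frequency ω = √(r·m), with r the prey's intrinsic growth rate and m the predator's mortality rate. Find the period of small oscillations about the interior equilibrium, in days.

T ≈ 10.8 days

Here r = 1.14 and m = 0.295, so r·m = 0.336.
ω = √0.336 = 0.58 per day, hence T = 2π/ω ≈ 10.8 days.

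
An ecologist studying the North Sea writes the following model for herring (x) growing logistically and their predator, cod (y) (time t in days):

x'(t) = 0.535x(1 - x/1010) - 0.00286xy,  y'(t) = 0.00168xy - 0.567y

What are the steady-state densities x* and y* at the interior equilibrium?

From dy/dt = 0 with y > 0: 0.00168x* = 0.567, so x* = 337.
Substitute into dx/dt = 0: 0.535(1 - 337/1010) = 0.00286y*.
The bracket is 0.666, giving y* = 0.356/0.00286 = 125.

x* ≈ 337, y* ≈ 125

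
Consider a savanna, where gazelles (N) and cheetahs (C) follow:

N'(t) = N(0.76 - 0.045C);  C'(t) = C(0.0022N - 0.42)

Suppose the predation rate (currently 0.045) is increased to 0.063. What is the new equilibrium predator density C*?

At the interior fixed point, setting dN/dt = 0 with N > 0 fixes C* = (prey growth rate)/(NC coefficient) — independent of the other coefficients.
With the change, C* = 0.76/0.063 = 12.1; it falls from 16.9.

C* ≈ 12.1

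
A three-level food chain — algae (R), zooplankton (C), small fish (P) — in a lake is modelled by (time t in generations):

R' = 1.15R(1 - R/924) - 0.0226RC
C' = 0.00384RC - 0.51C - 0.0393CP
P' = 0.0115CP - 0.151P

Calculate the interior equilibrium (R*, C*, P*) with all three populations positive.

From dP/dt = 0: 0.0115C* = 0.151, so C* = 13.1.
From dR/dt = 0: 1.15(1 - R*/924) = 0.0226·13.1, giving R* = 924·(1 - 0.258) = 686.
From dC/dt = 0: 0.00384·686 - 0.51 = 0.0393P*, so P* = 2.12/0.0393 = 54.

R* ≈ 686, C* ≈ 13.1, P* ≈ 54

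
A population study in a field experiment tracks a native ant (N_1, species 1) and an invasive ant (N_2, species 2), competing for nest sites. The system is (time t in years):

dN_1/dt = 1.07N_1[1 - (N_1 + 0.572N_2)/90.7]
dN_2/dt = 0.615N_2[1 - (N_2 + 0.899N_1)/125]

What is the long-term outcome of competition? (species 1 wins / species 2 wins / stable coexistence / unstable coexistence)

stable coexistence

Compare the nullcline intercepts: K1/α12 = 90.7/0.572 = 159 > K2 = 125; K2/α21 = 125/0.899 = 139 > K1 = 90.7.
Since both inequalities hold, each species can invade when rare, so the interior equilibrium is stable.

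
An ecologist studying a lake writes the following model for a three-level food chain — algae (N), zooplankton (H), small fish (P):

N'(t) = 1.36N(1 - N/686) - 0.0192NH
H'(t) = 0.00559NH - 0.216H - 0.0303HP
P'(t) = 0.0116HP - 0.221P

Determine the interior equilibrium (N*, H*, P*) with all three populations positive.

N* ≈ 501, H* ≈ 19.1, P* ≈ 85.4

From dP/dt = 0: 0.0116H* = 0.221, so H* = 19.1.
From dN/dt = 0: 1.36(1 - N*/686) = 0.0192·19.1, giving N* = 686·(1 - 0.269) = 501.
From dH/dt = 0: 0.00559·501 - 0.216 = 0.0303P*, so P* = 2.59/0.0303 = 85.4.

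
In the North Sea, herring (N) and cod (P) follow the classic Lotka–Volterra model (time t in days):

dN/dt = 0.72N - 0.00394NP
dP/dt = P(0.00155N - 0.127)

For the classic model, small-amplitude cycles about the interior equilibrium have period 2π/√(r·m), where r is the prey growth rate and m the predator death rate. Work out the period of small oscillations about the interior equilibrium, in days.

Here r = 0.72 and m = 0.127, so r·m = 0.0914.
ω = √0.0914 = 0.302 per day, hence T = 2π/ω ≈ 20.8 days.

T ≈ 20.8 days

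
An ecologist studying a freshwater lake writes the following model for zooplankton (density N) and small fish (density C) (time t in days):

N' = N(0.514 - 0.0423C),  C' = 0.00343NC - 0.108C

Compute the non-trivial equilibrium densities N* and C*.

Set dC/dt = 0 with C > 0: 0.00343N - 0.108 = 0, so N* = 0.108/0.00343 = 31.5.
Set dN/dt = 0 with N > 0: 0.514 - 0.0423C = 0, so C* = 0.514/0.0423 = 12.2.

N* ≈ 31.5, C* ≈ 12.2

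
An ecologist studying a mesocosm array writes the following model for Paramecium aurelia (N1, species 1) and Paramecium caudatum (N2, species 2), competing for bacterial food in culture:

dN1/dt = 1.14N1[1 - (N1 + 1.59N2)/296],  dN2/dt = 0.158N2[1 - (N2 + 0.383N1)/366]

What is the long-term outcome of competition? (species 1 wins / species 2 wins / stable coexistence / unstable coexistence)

species 2 excludes species 1

Compare the nullcline intercepts: K1/α12 = 296/1.59 = 186 < K2 = 366; K2/α21 = 366/0.383 = 956 > K1 = 296.
Since the inequalities point opposite ways, species 2 can invade but species 1 cannot.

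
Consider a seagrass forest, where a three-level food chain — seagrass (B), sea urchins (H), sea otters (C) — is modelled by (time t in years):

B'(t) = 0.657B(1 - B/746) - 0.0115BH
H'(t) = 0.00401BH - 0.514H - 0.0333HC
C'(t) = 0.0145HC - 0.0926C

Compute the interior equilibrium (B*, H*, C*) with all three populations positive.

From dC/dt = 0: 0.0145H* = 0.0926, so H* = 6.39.
From dB/dt = 0: 0.657(1 - B*/746) = 0.0115·6.39, giving B* = 746·(1 - 0.112) = 663.
From dH/dt = 0: 0.00401·663 - 0.514 = 0.0333C*, so C* = 2.14/0.0333 = 64.4.

B* ≈ 663, H* ≈ 6.39, C* ≈ 64.4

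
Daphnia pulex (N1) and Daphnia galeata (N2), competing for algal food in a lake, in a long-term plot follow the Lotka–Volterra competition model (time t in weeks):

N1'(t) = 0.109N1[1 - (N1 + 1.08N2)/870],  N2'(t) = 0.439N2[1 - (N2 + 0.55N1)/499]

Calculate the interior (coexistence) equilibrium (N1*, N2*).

N1* ≈ 815, N2* ≈ 50.5

Setting both brackets to zero gives the nullclines N1 + 1.08N2 = 870 and 0.55N1 + N2 = 499.
Substituting N2 = 499 - 0.55N1 into the first: N1(1 - 1.08·0.55) = 870 - 1.08·499.
So N1* = 331/0.406 = 815, and then N2* = 499 - 0.55·815 = 50.5.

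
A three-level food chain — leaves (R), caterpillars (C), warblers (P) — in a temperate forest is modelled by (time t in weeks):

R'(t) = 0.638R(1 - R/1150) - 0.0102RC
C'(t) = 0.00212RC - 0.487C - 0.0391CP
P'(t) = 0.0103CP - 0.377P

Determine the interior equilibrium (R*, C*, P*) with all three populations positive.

R* ≈ 477, C* ≈ 36.6, P* ≈ 13.4

From dP/dt = 0: 0.0103C* = 0.377, so C* = 36.6.
From dR/dt = 0: 0.638(1 - R*/1150) = 0.0102·36.6, giving R* = 1150·(1 - 0.585) = 477.
From dC/dt = 0: 0.00212·477 - 0.487 = 0.0391P*, so P* = 0.524/0.0391 = 13.4.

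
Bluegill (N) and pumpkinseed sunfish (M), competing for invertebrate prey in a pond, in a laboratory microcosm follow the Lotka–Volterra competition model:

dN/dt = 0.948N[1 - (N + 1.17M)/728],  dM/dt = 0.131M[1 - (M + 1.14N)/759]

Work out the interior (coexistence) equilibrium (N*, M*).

Setting both brackets to zero gives the nullclines N + 1.17M = 728 and 1.14N + M = 759.
Substituting M = 759 - 1.14N into the first: N(1 - 1.17·1.14) = 728 - 1.17·759.
So N* = -160/-0.334 = 479, and then M* = 759 - 1.14·479 = 212.

N* ≈ 479, M* ≈ 212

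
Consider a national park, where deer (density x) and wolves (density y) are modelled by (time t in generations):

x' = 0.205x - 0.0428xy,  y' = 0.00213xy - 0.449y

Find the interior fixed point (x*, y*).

x* ≈ 211, y* ≈ 4.79

Set dy/dt = 0 with y > 0: 0.00213x - 0.449 = 0, so x* = 0.449/0.00213 = 211.
Set dx/dt = 0 with x > 0: 0.205 - 0.0428y = 0, so y* = 0.205/0.0428 = 4.79.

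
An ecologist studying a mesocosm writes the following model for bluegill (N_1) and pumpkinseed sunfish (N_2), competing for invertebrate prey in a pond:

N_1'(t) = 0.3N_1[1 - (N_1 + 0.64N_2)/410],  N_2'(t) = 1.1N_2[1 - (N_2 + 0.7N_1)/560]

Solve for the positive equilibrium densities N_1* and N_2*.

N_1* ≈ 93.5, N_2* ≈ 495

Setting both brackets to zero gives the nullclines N_1 + 0.64N_2 = 410 and 0.7N_1 + N_2 = 560.
Substituting N_2 = 560 - 0.7N_1 into the first: N_1(1 - 0.64·0.7) = 410 - 0.64·560.
So N_1* = 51.6/0.552 = 93.5, and then N_2* = 560 - 0.7·93.5 = 495.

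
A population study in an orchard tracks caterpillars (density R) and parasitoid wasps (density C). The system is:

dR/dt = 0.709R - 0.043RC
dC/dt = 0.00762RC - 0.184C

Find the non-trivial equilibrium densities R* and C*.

R* ≈ 24.1, C* ≈ 16.5

Set dC/dt = 0 with C > 0: 0.00762R - 0.184 = 0, so R* = 0.184/0.00762 = 24.1.
Set dR/dt = 0 with R > 0: 0.709 - 0.043C = 0, so C* = 0.709/0.043 = 16.5.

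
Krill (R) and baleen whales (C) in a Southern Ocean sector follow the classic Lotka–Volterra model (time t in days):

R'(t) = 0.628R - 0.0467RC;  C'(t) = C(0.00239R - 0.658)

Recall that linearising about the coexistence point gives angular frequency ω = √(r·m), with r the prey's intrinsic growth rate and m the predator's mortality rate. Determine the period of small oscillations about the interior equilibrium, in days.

Here r = 0.628 and m = 0.658, so r·m = 0.413.
ω = √0.413 = 0.643 per day, hence T = 2π/ω ≈ 9.77 days.

T ≈ 9.77 days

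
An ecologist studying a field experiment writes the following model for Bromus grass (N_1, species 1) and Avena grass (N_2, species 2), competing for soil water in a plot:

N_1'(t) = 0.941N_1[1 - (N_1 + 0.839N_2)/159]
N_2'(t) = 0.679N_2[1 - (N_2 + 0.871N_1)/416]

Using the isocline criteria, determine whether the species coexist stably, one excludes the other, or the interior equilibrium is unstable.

species 2 excludes species 1

Compare the nullcline intercepts: K1/α12 = 159/0.839 = 190 < K2 = 416; K2/α21 = 416/0.871 = 478 > K1 = 159.
Since the inequalities point opposite ways, species 2 can invade but species 1 cannot.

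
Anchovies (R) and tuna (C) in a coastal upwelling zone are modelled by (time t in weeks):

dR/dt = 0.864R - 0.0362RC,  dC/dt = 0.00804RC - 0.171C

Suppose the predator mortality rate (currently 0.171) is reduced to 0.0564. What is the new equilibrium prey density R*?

R* ≈ 7.01

At the interior fixed point, setting dC/dt = 0 with C > 0 fixes R* = (predator death rate)/(RC coefficient) — independent of the other coefficients.
With the change, R* = 0.0564/0.00804 = 7.01; it falls from 21.3.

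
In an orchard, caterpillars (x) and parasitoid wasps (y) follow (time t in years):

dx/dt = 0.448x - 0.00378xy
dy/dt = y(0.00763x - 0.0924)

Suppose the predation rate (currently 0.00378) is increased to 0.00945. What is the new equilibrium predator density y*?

At the interior fixed point, setting dx/dt = 0 with x > 0 fixes y* = (prey growth rate)/(xy coefficient) — independent of the other coefficients.
With the change, y* = 0.448/0.00945 = 47.4; it falls from 119.

y* ≈ 47.4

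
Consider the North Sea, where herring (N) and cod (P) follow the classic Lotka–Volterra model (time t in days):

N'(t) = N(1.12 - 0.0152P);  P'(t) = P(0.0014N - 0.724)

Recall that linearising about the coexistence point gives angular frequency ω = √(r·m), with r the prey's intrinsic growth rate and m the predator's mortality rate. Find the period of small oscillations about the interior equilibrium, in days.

Here r = 1.12 and m = 0.724, so r·m = 0.811.
ω = √0.811 = 0.9 per day, hence T = 2π/ω ≈ 6.98 days.

T ≈ 6.98 days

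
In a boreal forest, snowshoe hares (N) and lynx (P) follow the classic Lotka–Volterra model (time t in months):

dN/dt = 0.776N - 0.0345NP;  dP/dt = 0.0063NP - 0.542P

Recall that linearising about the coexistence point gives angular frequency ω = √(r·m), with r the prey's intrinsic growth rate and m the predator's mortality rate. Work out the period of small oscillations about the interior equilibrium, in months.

Here r = 0.776 and m = 0.542, so r·m = 0.421.
ω = √0.421 = 0.649 per month, hence T = 2π/ω ≈ 9.69 months.

T ≈ 9.69 months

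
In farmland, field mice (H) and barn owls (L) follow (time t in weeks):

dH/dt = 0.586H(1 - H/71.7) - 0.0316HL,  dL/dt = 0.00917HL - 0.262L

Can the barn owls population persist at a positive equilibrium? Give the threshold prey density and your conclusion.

Threshold H = 28.6; K > 28.6, so yes, the predator persists.

The predator equation gives dL/dt > 0 only when H > 0.262/0.00917 = 28.6.
Without the predator, H → K = 71.7. Since 71.7 > 28.6, the predator can invade and persist.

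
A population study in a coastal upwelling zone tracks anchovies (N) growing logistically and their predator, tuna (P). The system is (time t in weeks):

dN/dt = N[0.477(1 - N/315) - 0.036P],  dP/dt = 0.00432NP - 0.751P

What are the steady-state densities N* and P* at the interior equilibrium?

From dP/dt = 0 with P > 0: 0.00432N* = 0.751, so N* = 174.
Substitute into dN/dt = 0: 0.477(1 - 174/315) = 0.036P*.
The bracket is 0.448, giving P* = 0.214/0.036 = 5.94.

N* ≈ 174, P* ≈ 5.94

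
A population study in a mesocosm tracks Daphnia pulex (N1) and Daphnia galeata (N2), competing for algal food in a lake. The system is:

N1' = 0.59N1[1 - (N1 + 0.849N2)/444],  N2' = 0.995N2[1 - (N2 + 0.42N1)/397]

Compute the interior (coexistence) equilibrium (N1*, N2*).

Setting both brackets to zero gives the nullclines N1 + 0.849N2 = 444 and 0.42N1 + N2 = 397.
Substituting N2 = 397 - 0.42N1 into the first: N1(1 - 0.849·0.42) = 444 - 0.849·397.
So N1* = 107/0.643 = 166, and then N2* = 397 - 0.42·166 = 327.

N1* ≈ 166, N2* ≈ 327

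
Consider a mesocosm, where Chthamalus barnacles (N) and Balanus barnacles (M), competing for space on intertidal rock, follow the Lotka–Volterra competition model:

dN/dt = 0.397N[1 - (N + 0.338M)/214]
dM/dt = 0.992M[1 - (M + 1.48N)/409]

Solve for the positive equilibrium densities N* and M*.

N* ≈ 152, M* ≈ 185

Setting both brackets to zero gives the nullclines N + 0.338M = 214 and 1.48N + M = 409.
Substituting M = 409 - 1.48N into the first: N(1 - 0.338·1.48) = 214 - 0.338·409.
So N* = 75.8/0.5 = 152, and then M* = 409 - 1.48·152 = 185.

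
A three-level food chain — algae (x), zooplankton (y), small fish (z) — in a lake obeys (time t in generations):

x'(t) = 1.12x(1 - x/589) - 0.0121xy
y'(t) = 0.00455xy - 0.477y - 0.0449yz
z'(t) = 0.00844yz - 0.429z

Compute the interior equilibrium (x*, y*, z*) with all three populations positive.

x* ≈ 266, y* ≈ 50.8, z* ≈ 16.3

From dz/dt = 0: 0.00844y* = 0.429, so y* = 50.8.
From dx/dt = 0: 1.12(1 - x*/589) = 0.0121·50.8, giving x* = 589·(1 - 0.549) = 266.
From dy/dt = 0: 0.00455·266 - 0.477 = 0.0449z*, so z* = 0.731/0.0449 = 16.3.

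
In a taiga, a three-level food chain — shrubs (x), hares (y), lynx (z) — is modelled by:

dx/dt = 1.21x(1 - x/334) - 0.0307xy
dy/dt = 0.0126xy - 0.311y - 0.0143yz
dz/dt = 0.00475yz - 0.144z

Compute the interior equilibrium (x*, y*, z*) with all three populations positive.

From dz/dt = 0: 0.00475y* = 0.144, so y* = 30.3.
From dx/dt = 0: 1.21(1 - x*/334) = 0.0307·30.3, giving x* = 334·(1 - 0.769) = 77.1.
From dy/dt = 0: 0.0126·77.1 - 0.311 = 0.0143z*, so z* = 0.66/0.0143 = 46.2.

x* ≈ 77.1, y* ≈ 30.3, z* ≈ 46.2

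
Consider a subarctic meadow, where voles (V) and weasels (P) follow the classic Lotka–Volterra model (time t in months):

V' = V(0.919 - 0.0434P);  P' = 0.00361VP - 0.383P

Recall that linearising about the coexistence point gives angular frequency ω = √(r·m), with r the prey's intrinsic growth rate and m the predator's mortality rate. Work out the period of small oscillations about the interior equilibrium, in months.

T ≈ 10.6 months

Here r = 0.919 and m = 0.383, so r·m = 0.352.
ω = √0.352 = 0.593 per month, hence T = 2π/ω ≈ 10.6 months.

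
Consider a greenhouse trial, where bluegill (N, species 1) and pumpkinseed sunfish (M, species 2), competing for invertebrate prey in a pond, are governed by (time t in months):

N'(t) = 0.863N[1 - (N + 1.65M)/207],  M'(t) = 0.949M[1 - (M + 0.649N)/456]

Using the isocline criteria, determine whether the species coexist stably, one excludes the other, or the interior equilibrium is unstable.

Compare the nullcline intercepts: K1/α12 = 207/1.65 = 125 < K2 = 456; K2/α21 = 456/0.649 = 703 > K1 = 207.
Since the inequalities point opposite ways, species 2 can invade but species 1 cannot.

species 2 excludes species 1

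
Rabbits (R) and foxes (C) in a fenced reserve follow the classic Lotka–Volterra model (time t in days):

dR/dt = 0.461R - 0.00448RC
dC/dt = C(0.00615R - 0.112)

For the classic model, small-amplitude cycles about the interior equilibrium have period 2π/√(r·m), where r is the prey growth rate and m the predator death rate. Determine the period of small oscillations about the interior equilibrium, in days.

T ≈ 27.7 days

Here r = 0.461 and m = 0.112, so r·m = 0.0516.
ω = √0.0516 = 0.227 per day, hence T = 2π/ω ≈ 27.7 days.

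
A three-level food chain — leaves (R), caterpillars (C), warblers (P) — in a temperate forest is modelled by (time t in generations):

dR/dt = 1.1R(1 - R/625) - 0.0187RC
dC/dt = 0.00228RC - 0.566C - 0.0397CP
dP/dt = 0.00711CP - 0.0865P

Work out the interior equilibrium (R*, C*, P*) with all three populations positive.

R* ≈ 496, C* ≈ 12.2, P* ≈ 14.2

From dP/dt = 0: 0.00711C* = 0.0865, so C* = 12.2.
From dR/dt = 0: 1.1(1 - R*/625) = 0.0187·12.2, giving R* = 625·(1 - 0.207) = 496.
From dC/dt = 0: 0.00228·496 - 0.566 = 0.0397P*, so P* = 0.564/0.0397 = 14.2.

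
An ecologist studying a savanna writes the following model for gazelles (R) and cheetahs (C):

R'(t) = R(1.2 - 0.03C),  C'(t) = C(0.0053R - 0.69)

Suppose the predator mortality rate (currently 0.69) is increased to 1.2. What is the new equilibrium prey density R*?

R* ≈ 226

At the interior fixed point, setting dC/dt = 0 with C > 0 fixes R* = (predator death rate)/(RC coefficient) — independent of the other coefficients.
With the change, R* = 1.2/0.0053 = 226; it rises from 130.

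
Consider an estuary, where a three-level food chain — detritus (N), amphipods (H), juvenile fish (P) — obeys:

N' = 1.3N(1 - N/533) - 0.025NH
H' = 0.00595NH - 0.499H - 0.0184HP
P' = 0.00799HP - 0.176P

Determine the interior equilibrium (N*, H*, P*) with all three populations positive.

From dP/dt = 0: 0.00799H* = 0.176, so H* = 22.
From dN/dt = 0: 1.3(1 - N*/533) = 0.025·22, giving N* = 533·(1 - 0.424) = 307.
From dH/dt = 0: 0.00595·307 - 0.499 = 0.0184P*, so P* = 1.33/0.0184 = 72.2.

N* ≈ 307, H* ≈ 22, P* ≈ 72.2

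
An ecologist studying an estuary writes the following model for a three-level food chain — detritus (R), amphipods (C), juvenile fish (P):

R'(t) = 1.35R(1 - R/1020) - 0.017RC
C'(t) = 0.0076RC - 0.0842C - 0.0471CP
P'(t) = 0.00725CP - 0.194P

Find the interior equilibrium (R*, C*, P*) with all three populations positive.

R* ≈ 676, C* ≈ 26.8, P* ≈ 107

From dP/dt = 0: 0.00725C* = 0.194, so C* = 26.8.
From dR/dt = 0: 1.35(1 - R*/1020) = 0.017·26.8, giving R* = 1020·(1 - 0.337) = 676.
From dC/dt = 0: 0.0076·676 - 0.0842 = 0.0471P*, so P* = 5.06/0.0471 = 107.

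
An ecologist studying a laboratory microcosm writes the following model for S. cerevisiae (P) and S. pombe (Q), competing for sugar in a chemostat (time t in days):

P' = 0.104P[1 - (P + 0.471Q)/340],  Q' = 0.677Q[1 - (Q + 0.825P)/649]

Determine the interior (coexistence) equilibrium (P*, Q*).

P* ≈ 56.1, Q* ≈ 603

Setting both brackets to zero gives the nullclines P + 0.471Q = 340 and 0.825P + Q = 649.
Substituting Q = 649 - 0.825P into the first: P(1 - 0.471·0.825) = 340 - 0.471·649.
So P* = 34.3/0.611 = 56.1, and then Q* = 649 - 0.825·56.1 = 603.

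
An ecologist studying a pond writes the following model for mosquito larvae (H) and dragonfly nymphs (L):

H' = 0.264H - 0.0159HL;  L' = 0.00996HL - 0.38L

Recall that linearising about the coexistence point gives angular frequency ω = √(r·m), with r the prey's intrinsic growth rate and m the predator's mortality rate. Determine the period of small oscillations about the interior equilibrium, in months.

T ≈ 19.8 months

Here r = 0.264 and m = 0.38, so r·m = 0.1.
ω = √0.1 = 0.317 per month, hence T = 2π/ω ≈ 19.8 months.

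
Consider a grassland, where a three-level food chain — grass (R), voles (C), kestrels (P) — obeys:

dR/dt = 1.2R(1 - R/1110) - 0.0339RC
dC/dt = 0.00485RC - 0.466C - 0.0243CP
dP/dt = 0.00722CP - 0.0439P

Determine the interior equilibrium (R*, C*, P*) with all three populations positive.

R* ≈ 919, C* ≈ 6.08, P* ≈ 164

From dP/dt = 0: 0.00722C* = 0.0439, so C* = 6.08.
From dR/dt = 0: 1.2(1 - R*/1110) = 0.0339·6.08, giving R* = 1110·(1 - 0.172) = 919.
From dC/dt = 0: 0.00485·919 - 0.466 = 0.0243P*, so P* = 3.99/0.0243 = 164.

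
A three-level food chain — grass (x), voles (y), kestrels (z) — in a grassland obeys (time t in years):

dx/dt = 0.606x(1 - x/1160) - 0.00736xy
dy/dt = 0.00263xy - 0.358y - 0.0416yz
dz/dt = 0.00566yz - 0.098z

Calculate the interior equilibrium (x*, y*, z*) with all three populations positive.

From dz/dt = 0: 0.00566y* = 0.098, so y* = 17.3.
From dx/dt = 0: 0.606(1 - x*/1160) = 0.00736·17.3, giving x* = 1160·(1 - 0.21) = 916.
From dy/dt = 0: 0.00263·916 - 0.358 = 0.0416z*, so z* = 2.05/0.0416 = 49.3.

x* ≈ 916, y* ≈ 17.3, z* ≈ 49.3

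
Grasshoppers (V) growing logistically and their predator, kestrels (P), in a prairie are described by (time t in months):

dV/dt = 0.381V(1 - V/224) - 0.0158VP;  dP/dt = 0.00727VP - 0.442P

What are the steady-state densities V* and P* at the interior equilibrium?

V* ≈ 60.8, P* ≈ 17.6

From dP/dt = 0 with P > 0: 0.00727V* = 0.442, so V* = 60.8.
Substitute into dV/dt = 0: 0.381(1 - 60.8/224) = 0.0158P*.
The bracket is 0.729, giving P* = 0.278/0.0158 = 17.6.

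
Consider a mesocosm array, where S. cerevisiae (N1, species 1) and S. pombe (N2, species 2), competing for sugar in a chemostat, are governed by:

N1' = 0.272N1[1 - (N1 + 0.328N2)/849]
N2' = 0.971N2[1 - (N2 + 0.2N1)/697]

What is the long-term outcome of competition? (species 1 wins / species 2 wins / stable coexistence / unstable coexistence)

Compare the nullcline intercepts: K1/α12 = 849/0.328 = 2590 > K2 = 697; K2/α21 = 697/0.2 = 3480 > K1 = 849.
Since both inequalities hold, each species can invade when rare, so the interior equilibrium is stable.

stable coexistence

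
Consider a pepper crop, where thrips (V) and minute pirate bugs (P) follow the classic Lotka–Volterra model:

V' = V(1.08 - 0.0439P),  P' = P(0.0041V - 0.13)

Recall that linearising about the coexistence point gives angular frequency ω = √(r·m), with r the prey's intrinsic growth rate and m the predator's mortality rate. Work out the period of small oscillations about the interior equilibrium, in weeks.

Here r = 1.08 and m = 0.13, so r·m = 0.14.
ω = √0.14 = 0.375 per week, hence T = 2π/ω ≈ 16.8 weeks.

T ≈ 16.8 weeks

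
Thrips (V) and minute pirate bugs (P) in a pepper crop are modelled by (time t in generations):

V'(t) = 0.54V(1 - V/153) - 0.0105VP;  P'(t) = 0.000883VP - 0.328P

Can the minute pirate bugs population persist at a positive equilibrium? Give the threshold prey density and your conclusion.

The predator equation gives dP/dt > 0 only when V > 0.328/0.000883 = 371.
Without the predator, V → K = 153. Since 153 < 371, the predator cannot invade.

Threshold V = 371; K < 371, so no, the predator goes extinct.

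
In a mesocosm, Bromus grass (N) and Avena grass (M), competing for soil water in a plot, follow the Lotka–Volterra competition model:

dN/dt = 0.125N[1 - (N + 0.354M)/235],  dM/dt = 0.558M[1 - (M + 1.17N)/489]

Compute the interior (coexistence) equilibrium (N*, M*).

N* ≈ 106, M* ≈ 365

Setting both brackets to zero gives the nullclines N + 0.354M = 235 and 1.17N + M = 489.
Substituting M = 489 - 1.17N into the first: N(1 - 0.354·1.17) = 235 - 0.354·489.
So N* = 61.9/0.586 = 106, and then M* = 489 - 1.17·106 = 365.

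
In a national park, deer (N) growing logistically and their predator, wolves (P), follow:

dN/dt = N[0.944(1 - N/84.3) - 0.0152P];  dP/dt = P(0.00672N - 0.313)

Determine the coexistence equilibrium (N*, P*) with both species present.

N* ≈ 46.6, P* ≈ 27.8

From dP/dt = 0 with P > 0: 0.00672N* = 0.313, so N* = 46.6.
Substitute into dN/dt = 0: 0.944(1 - 46.6/84.3) = 0.0152P*.
The bracket is 0.447, giving P* = 0.422/0.0152 = 27.8.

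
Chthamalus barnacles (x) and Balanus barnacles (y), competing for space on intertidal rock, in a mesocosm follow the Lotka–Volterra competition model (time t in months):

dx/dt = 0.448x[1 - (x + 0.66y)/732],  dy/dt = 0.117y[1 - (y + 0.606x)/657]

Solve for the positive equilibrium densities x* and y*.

x* ≈ 497, y* ≈ 356

Setting both brackets to zero gives the nullclines x + 0.66y = 732 and 0.606x + y = 657.
Substituting y = 657 - 0.606x into the first: x(1 - 0.66·0.606) = 732 - 0.66·657.
So x* = 298/0.6 = 497, and then y* = 657 - 0.606·497 = 356.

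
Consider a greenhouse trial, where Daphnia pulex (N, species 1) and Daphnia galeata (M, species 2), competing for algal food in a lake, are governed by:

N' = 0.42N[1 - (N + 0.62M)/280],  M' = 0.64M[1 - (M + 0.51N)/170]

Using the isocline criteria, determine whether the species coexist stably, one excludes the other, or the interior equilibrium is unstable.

stable coexistence

Compare the nullcline intercepts: K1/α12 = 280/0.62 = 452 > K2 = 170; K2/α21 = 170/0.51 = 333 > K1 = 280.
Since both inequalities hold, each species can invade when rare, so the interior equilibrium is stable.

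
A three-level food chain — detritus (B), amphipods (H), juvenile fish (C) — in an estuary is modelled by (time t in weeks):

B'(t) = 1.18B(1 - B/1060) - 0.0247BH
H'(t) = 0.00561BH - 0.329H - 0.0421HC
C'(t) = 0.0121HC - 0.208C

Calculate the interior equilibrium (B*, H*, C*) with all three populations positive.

B* ≈ 679, H* ≈ 17.2, C* ≈ 82.6

From dC/dt = 0: 0.0121H* = 0.208, so H* = 17.2.
From dB/dt = 0: 1.18(1 - B*/1060) = 0.0247·17.2, giving B* = 1060·(1 - 0.36) = 679.
From dH/dt = 0: 0.00561·679 - 0.329 = 0.0421C*, so C* = 3.48/0.0421 = 82.6.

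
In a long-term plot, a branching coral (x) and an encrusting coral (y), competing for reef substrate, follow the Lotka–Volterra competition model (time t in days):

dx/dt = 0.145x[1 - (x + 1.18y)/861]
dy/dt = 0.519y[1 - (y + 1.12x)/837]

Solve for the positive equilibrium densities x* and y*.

x* ≈ 394, y* ≈ 396

Setting both brackets to zero gives the nullclines x + 1.18y = 861 and 1.12x + y = 837.
Substituting y = 837 - 1.12x into the first: x(1 - 1.18·1.12) = 861 - 1.18·837.
So x* = -127/-0.322 = 394, and then y* = 837 - 1.12·394 = 396.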